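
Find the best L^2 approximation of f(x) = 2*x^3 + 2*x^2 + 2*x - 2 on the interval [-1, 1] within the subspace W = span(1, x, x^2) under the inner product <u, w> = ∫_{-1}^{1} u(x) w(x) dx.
g(x) = 2*x^2 + 16*x/5 - 2

The best approximation g ∈ W is the orthogonal projection of f onto W. Writing g = a_0 + a_1 x + a_2 x^2, the coefficients solve the normal equations G · a = b where
  G_{ij} = <φ_i, φ_j> and b_i = <f, φ_i>, with φ_0 = 1, φ_1 = x, φ_2 = x^2.
G =
  [2, 0, 2/3]
  [0, 2/3, 0]
  [2/3, 0, 2/5],
b = (-8/3, 32/15, -8/15).
Solving gives a_0 = -2, a_1 = 16/5, a_2 = 2, so
  g(x) = 2*x^2 + 16*x/5 - 2.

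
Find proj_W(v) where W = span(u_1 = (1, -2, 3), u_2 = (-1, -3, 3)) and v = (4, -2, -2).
proj_W(v) = (89/35, 32/35, 3/7)

Set up U = [u_1 | ... | u_2] ∈ R^(3×2). The projector onto W = col(U) is P = U (U^T U)^(-1) U^T.
Compute U^T U =
  [14, 14]
  [14, 19],
and U^T v = (2, -4).
Solve U^T U · c = U^T v for the coefficients: c = (47/35, -6/5). The projection is proj_W(v) = U c.
Check: (v - proj_W(v)) · u_1 = 0  (should be 0).
Check: (v - proj_W(v)) · u_2 = 0  (should be 0).
Result: proj_W(v) = (89/35, 32/35, 3/7).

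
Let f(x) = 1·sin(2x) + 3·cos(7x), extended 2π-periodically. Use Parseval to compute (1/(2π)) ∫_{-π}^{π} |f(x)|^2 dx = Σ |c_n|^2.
Σ |c_n|^2 = 5

Expand |f|^2 and use orthogonality of {sin(nx), cos(mx)} on [-π, π]:
  ∫_{-π}^{π} sin(nx)^2 dx = π, ∫ cos(mx)^2 dx = π, and cross terms integrate to 0.
So ∫_{-π}^{π} f(x)^2 dx = 1^2 · π + 3^2 · π = (1 + 9)π.
Divide by 2π: (1 + 9)/2 = 5.
By Parseval, this equals Σ |c_n|^2.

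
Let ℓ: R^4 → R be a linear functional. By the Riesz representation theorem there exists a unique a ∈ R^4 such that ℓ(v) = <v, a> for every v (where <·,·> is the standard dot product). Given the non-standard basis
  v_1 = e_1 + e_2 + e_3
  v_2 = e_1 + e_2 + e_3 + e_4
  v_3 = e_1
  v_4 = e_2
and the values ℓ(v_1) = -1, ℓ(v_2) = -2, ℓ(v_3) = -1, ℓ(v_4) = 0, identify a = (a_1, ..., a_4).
a = (-1, 0, 0, -1)

Write a = (a_1, ..., a_4) in the standard basis. For each basis vector v_i, ℓ(v_i) = <v_i, a> is a linear equation in the a_j's. Collect the n equations into a matrix system V a = ℓ, where row i of V is v_i (expressed in the standard basis). Since V is invertible (lower-triangular with 1s on the diagonal, up to permutation), solve by back-substitution:
  V =
[[1, 1, 1, 0],
 [1, 1, 1, 1],
 [1, 0, 0, 0],
 [0, 1, 0, 0]]
  V a = (-1, -2, -1, 0)
Solving gives a = (-1, 0, 0, -1).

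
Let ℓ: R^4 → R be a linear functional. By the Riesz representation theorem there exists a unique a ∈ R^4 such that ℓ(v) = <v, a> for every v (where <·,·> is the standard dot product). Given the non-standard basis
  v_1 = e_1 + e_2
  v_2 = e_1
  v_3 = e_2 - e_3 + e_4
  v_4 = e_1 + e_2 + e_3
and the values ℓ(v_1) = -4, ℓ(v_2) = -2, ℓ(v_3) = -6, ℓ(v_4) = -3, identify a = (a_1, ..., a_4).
a = (-2, -2, 1, -3)

Write a = (a_1, ..., a_4) in the standard basis. For each basis vector v_i, ℓ(v_i) = <v_i, a> is a linear equation in the a_j's. Collect the n equations into a matrix system V a = ℓ, where row i of V is v_i (expressed in the standard basis). Since V is invertible (lower-triangular with 1s on the diagonal, up to permutation), solve by back-substitution:
  V =
[[1, 1, 0, 0],
 [1, 0, 0, 0],
 [0, 1, -1, 1],
 [1, 1, 1, 0]]
  V a = (-4, -2, -6, -3)
Solving gives a = (-2, -2, 1, -3).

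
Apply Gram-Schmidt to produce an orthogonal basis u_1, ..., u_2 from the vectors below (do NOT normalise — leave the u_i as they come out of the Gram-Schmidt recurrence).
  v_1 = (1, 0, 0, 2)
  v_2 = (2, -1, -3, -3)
Orthogonal basis:
  u_1 = (1, 0, 0, 2)
  u_2 = (14/5, -1, -3, -7/5)

Apply the Gram-Schmidt recurrence
  u_1 = v_1
  u_i = v_i − Σ_{j<i} ((v_i · u_j) / (u_j · u_j)) · u_j.

Step by step this gives:
  u_1 = (1, 0, 0, 2)
  u_2 = (14/5, -1, -3, -7/5)

Orthogonality check:
  u_2 · u_1 = 0 (should be 0)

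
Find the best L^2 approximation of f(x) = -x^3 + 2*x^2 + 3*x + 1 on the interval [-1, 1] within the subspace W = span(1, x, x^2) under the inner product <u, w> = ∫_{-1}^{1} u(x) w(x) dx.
g(x) = 2*x^2 + 12*x/5 + 1

The best approximation g ∈ W is the orthogonal projection of f onto W. Writing g = a_0 + a_1 x + a_2 x^2, the coefficients solve the normal equations G · a = b where
  G_{ij} = <φ_i, φ_j> and b_i = <f, φ_i>, with φ_0 = 1, φ_1 = x, φ_2 = x^2.
G =
  [2, 0, 2/3]
  [0, 2/3, 0]
  [2/3, 0, 2/5],
b = (10/3, 8/5, 22/15).
Solving gives a_0 = 1, a_1 = 12/5, a_2 = 2, so
  g(x) = 2*x^2 + 12*x/5 + 1.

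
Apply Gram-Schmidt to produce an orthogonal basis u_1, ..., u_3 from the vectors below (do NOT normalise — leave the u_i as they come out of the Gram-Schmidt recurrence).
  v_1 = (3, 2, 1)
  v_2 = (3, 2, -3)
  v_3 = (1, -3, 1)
Orthogonal basis:
  u_1 = (3, 2, 1)
  u_2 = (6/7, 4/7, -26/7)
  u_3 = (22/13, -33/13, 0)

Apply the Gram-Schmidt recurrence
  u_1 = v_1
  u_i = v_i − Σ_{j<i} ((v_i · u_j) / (u_j · u_j)) · u_j.

Step by step this gives:
  u_1 = (3, 2, 1)
  u_2 = (6/7, 4/7, -26/7)
  u_3 = (22/13, -33/13, 0)

Orthogonality check:
  u_2 · u_1 = 0 (should be 0)
  u_3 · u_1 = 0 (should be 0)
  u_3 · u_2 = 0 (should be 0)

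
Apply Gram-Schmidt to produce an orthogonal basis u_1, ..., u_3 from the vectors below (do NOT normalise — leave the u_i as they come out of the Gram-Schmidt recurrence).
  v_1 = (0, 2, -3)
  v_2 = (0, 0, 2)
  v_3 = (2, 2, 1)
Orthogonal basis:
  u_1 = (0, 2, -3)
  u_2 = (0, 12/13, 8/13)
  u_3 = (2, 0, 0)

Apply the Gram-Schmidt recurrence
  u_1 = v_1
  u_i = v_i − Σ_{j<i} ((v_i · u_j) / (u_j · u_j)) · u_j.

Step by step this gives:
  u_1 = (0, 2, -3)
  u_2 = (0, 12/13, 8/13)
  u_3 = (2, 0, 0)

Orthogonality check:
  u_2 · u_1 = 0 (should be 0)
  u_3 · u_1 = 0 (should be 0)
  u_3 · u_2 = 0 (should be 0)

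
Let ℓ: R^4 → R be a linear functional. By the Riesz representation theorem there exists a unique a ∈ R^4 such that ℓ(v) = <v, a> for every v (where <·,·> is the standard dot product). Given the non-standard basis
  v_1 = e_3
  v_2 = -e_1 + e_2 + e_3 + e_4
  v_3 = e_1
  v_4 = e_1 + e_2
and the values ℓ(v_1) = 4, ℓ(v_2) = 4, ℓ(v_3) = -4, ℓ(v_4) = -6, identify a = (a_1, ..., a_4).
a = (-4, -2, 4, -2)

Write a = (a_1, ..., a_4) in the standard basis. For each basis vector v_i, ℓ(v_i) = <v_i, a> is a linear equation in the a_j's. Collect the n equations into a matrix system V a = ℓ, where row i of V is v_i (expressed in the standard basis). Since V is invertible (lower-triangular with 1s on the diagonal, up to permutation), solve by back-substitution:
  V =
[[0, 0, 1, 0],
 [-1, 1, 1, 1],
 [1, 0, 0, 0],
 [1, 1, 0, 0]]
  V a = (4, 4, -4, -6)
Solving gives a = (-4, -2, 4, -2).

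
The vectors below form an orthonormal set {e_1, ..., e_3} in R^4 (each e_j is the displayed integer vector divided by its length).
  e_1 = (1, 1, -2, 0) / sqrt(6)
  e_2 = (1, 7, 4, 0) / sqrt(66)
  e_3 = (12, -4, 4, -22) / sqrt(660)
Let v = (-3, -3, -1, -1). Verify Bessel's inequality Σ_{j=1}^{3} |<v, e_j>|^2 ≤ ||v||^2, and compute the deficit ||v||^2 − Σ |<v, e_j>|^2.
Σ |<v, e_j>|^2 = 73/5; ||v||^2 = 20; deficit = 27/5

Write each e_j = u_j / sqrt(<u_j, u_j>) where u_j is the displayed integer vector. Then <v, e_j> = <v, u_j> / sqrt(<u_j, u_j>), so |<v, e_j>|^2 = <v, u_j>^2 / <u_j, u_j>.
Coefficients: <v, e_1> = -4/sqrt(6), <v, e_2> = -28/sqrt(66), <v, e_3> = -6/sqrt(660).
Square and sum: Σ |<v, e_j>|^2 = 73/5.
Compute ||v||^2 = v·v = 20.
Deficit = 20 − 73/5 = 27/5 ≥ 0, confirming Bessel's inequality. (The deficit equals ||v − Σ <v,e_j> e_j||^2, the squared distance from v to span{e_j}.)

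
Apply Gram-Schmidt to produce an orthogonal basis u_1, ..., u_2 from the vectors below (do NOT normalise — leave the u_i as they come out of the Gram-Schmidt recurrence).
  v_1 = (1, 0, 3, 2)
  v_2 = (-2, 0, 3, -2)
Orthogonal basis:
  u_1 = (1, 0, 3, 2)
  u_2 = (-31/14, 0, 33/14, -17/7)

Apply the Gram-Schmidt recurrence
  u_1 = v_1
  u_i = v_i − Σ_{j<i} ((v_i · u_j) / (u_j · u_j)) · u_j.

Step by step this gives:
  u_1 = (1, 0, 3, 2)
  u_2 = (-31/14, 0, 33/14, -17/7)

Orthogonality check:
  u_2 · u_1 = 0 (should be 0)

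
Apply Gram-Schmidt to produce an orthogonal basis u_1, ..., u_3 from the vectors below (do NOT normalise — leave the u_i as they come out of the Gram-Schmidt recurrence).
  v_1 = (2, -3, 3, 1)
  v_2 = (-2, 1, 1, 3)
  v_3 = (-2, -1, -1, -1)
Orthogonal basis:
  u_1 = (2, -3, 3, 1)
  u_2 = (-44/23, 20/23, 26/23, 70/23)
  u_3 = (-74/43, -68/43, -11/43, -23/43)

Apply the Gram-Schmidt recurrence
  u_1 = v_1
  u_i = v_i − Σ_{j<i} ((v_i · u_j) / (u_j · u_j)) · u_j.

Step by step this gives:
  u_1 = (2, -3, 3, 1)
  u_2 = (-44/23, 20/23, 26/23, 70/23)
  u_3 = (-74/43, -68/43, -11/43, -23/43)

Orthogonality check:
  u_2 · u_1 = 0 (should be 0)
  u_3 · u_1 = 0 (should be 0)
  u_3 · u_2 = 0 (should be 0)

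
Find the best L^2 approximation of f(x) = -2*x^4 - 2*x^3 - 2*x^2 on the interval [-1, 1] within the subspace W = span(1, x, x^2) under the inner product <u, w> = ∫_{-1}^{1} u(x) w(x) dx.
g(x) = -26*x^2/7 - 6*x/5 + 6/35

The best approximation g ∈ W is the orthogonal projection of f onto W. Writing g = a_0 + a_1 x + a_2 x^2, the coefficients solve the normal equations G · a = b where
  G_{ij} = <φ_i, φ_j> and b_i = <f, φ_i>, with φ_0 = 1, φ_1 = x, φ_2 = x^2.
G =
  [2, 0, 2/3]
  [0, 2/3, 0]
  [2/3, 0, 2/5],
b = (-32/15, -4/5, -48/35).
Solving gives a_0 = 6/35, a_1 = -6/5, a_2 = -26/7, so
  g(x) = -26*x^2/7 - 6*x/5 + 6/35.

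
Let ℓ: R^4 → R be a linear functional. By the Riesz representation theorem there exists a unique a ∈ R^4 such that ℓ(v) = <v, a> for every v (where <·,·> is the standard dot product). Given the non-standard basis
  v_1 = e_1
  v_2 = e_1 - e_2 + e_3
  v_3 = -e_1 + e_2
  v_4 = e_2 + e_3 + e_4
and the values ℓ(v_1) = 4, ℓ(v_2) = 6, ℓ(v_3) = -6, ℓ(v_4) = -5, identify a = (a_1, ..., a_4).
a = (4, -2, 0, -3)

Write a = (a_1, ..., a_4) in the standard basis. For each basis vector v_i, ℓ(v_i) = <v_i, a> is a linear equation in the a_j's. Collect the n equations into a matrix system V a = ℓ, where row i of V is v_i (expressed in the standard basis). Since V is invertible (lower-triangular with 1s on the diagonal, up to permutation), solve by back-substitution:
  V =
[[1, 0, 0, 0],
 [1, -1, 1, 0],
 [-1, 1, 0, 0],
 [0, 1, 1, 1]]
  V a = (4, 6, -6, -5)
Solving gives a = (4, -2, 0, -3).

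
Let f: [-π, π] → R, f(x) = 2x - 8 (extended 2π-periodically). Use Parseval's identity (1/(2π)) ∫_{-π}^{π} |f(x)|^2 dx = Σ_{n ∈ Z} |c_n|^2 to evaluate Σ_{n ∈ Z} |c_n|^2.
Σ |c_n|^2 = 4π^2/3 + 64

Expand and integrate term by term over [-π, π]:
  ∫ (2x)^2 dx = 4·(2π^3/3); ∫ 2·2·(-8)·x dx = 0 (odd integrand); ∫ (-8)^2 dx = 64·2π.
So (1/(2π)) ∫_{-π}^{π} (2x - 8)^2 dx = 4π^2/3 + 64 = 4π^2/3 + 64.
Parseval ⇒ Σ |c_n|^2 = 4π^2/3 + 64.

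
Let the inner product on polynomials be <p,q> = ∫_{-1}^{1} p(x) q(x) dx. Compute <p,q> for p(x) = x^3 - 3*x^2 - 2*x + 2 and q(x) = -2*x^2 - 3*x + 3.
<p,q> = 128/15

Expand the product: p(x)·q(x) = -2*x^5 + 3*x^4 + 16*x^3 - 7*x^2 - 12*x + 6.
∫_{-1}^{1} of each monomial x^k gives [2/(k+1) if k even, 0 if k odd]. Integrating term-by-term (or equivalently evaluating the antiderivative F(x) = -x^6/3 + 3*x^5/5 + 4*x^4 - 7*x^3/3 - 6*x^2 + 6*x at the endpoints):
  F(1) − F(−1) = 29/15 − (-33/5) = 128/15.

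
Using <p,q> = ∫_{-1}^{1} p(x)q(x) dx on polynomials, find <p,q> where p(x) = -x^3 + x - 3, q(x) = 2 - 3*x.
<p,q> = -64/5

Expand the product: p(x)·q(x) = 3*x^4 - 2*x^3 - 3*x^2 + 11*x - 6.
∫_{-1}^{1} of each monomial x^k gives [2/(k+1) if k even, 0 if k odd]. Integrating term-by-term (or equivalently evaluating the antiderivative F(x) = 3*x^5/5 - x^4/2 - x^3 + 11*x^2/2 - 6*x at the endpoints):
  F(1) − F(−1) = -7/5 − (57/5) = -64/5.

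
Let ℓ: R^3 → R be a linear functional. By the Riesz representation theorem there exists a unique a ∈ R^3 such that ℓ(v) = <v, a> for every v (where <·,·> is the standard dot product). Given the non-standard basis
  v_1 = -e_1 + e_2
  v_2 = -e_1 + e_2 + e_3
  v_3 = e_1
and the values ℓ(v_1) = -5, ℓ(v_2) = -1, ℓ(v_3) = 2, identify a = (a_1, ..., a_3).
a = (2, -3, 4)

Write a = (a_1, ..., a_3) in the standard basis. For each basis vector v_i, ℓ(v_i) = <v_i, a> is a linear equation in the a_j's. Collect the n equations into a matrix system V a = ℓ, where row i of V is v_i (expressed in the standard basis). Since V is invertible (lower-triangular with 1s on the diagonal, up to permutation), solve by back-substitution:
  V =
[[-1, 1, 0],
 [-1, 1, 1],
 [1, 0, 0]]
  V a = (-5, -1, 2)
Solving gives a = (2, -3, 4).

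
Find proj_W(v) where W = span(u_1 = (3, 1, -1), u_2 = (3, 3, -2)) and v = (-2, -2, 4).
proj_W(v) = (-54/23, -70/23, 44/23)

Set up U = [u_1 | ... | u_2] ∈ R^(3×2). The projector onto W = col(U) is P = U (U^T U)^(-1) U^T.
Compute U^T U =
  [11, 14]
  [14, 22],
and U^T v = (-12, -20).
Solve U^T U · c = U^T v for the coefficients: c = (8/23, -26/23). The projection is proj_W(v) = U c.
Check: (v - proj_W(v)) · u_1 = 0  (should be 0).
Check: (v - proj_W(v)) · u_2 = 0  (should be 0).
Result: proj_W(v) = (-54/23, -70/23, 44/23).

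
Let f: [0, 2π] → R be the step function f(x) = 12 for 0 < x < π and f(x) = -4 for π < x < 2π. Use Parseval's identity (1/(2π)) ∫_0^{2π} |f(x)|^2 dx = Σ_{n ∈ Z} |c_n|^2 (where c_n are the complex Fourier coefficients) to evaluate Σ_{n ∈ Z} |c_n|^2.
Σ |c_n|^2 = 80

Parseval equates the L^2 energy of f (normalised by 1/(2π)) with the ℓ^2 sum of its Fourier coefficients: (1/(2π)) ∫_0^{2π} |f|^2 = Σ |c_n|^2.
Compute the left side: (1/(2π)) [∫_0^π 12^2 dx + ∫_π^{2π} (-4)^2 dx] = (1/(2π)) · (144π + 16π) = (144 + 16)/2 = 80.
So Σ_{n ∈ Z} |c_n|^2 = 80.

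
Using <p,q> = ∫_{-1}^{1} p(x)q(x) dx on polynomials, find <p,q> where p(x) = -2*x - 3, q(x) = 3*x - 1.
<p,q> = 2

Expand the product: p(x)·q(x) = -6*x^2 - 7*x + 3.
∫_{-1}^{1} of each monomial x^k gives [2/(k+1) if k even, 0 if k odd]. Integrating term-by-term (or equivalently evaluating the antiderivative F(x) = -2*x^3 - 7*x^2/2 + 3*x at the endpoints):
  F(1) − F(−1) = -5/2 − (-9/2) = 2.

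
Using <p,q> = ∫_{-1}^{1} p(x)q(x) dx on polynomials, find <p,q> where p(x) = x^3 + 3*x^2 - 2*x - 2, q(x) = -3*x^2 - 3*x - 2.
<p,q> = 36/5

Expand the product: p(x)·q(x) = -3*x^5 - 12*x^4 - 5*x^3 + 6*x^2 + 10*x + 4.
∫_{-1}^{1} of each monomial x^k gives [2/(k+1) if k even, 0 if k odd]. Integrating term-by-term (or equivalently evaluating the antiderivative F(x) = -x^6/2 - 12*x^5/5 - 5*x^4/4 + 2*x^3 + 5*x^2 + 4*x at the endpoints):
  F(1) − F(−1) = 137/20 − (-7/20) = 36/5.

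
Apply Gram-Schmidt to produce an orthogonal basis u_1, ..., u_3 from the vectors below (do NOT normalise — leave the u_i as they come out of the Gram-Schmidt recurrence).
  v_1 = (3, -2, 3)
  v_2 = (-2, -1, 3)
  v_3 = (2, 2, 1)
Orthogonal basis:
  u_1 = (3, -2, 3)
  u_2 = (-59/22, -6/11, 51/22)
  u_3 = (129/283, 645/283, 301/283)

Apply the Gram-Schmidt recurrence
  u_1 = v_1
  u_i = v_i − Σ_{j<i} ((v_i · u_j) / (u_j · u_j)) · u_j.

Step by step this gives:
  u_1 = (3, -2, 3)
  u_2 = (-59/22, -6/11, 51/22)
  u_3 = (129/283, 645/283, 301/283)

Orthogonality check:
  u_2 · u_1 = 0 (should be 0)
  u_3 · u_1 = 0 (should be 0)
  u_3 · u_2 = 0 (should be 0)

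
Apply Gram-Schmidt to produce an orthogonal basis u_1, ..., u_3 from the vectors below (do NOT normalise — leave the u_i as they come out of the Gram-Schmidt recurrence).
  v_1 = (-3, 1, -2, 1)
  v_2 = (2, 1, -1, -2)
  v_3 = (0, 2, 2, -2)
Orthogonal basis:
  u_1 = (-3, 1, -2, 1)
  u_2 = (1, 4/3, -5/3, -5/3)
  u_3 = (-28/25, 46/25, 2, -6/5)

Apply the Gram-Schmidt recurrence
  u_1 = v_1
  u_i = v_i − Σ_{j<i} ((v_i · u_j) / (u_j · u_j)) · u_j.

Step by step this gives:
  u_1 = (-3, 1, -2, 1)
  u_2 = (1, 4/3, -5/3, -5/3)
  u_3 = (-28/25, 46/25, 2, -6/5)

Orthogonality check:
  u_2 · u_1 = 0 (should be 0)
  u_3 · u_1 = 0 (should be 0)
  u_3 · u_2 = 0 (should be 0)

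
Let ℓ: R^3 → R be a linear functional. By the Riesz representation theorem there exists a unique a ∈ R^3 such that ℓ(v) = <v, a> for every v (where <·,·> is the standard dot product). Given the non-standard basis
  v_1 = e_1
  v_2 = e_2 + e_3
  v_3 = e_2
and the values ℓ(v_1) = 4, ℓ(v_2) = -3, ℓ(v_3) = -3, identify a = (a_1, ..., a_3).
a = (4, -3, 0)

Write a = (a_1, ..., a_3) in the standard basis. For each basis vector v_i, ℓ(v_i) = <v_i, a> is a linear equation in the a_j's. Collect the n equations into a matrix system V a = ℓ, where row i of V is v_i (expressed in the standard basis). Since V is invertible (lower-triangular with 1s on the diagonal, up to permutation), solve by back-substitution:
  V =
[[1, 0, 0],
 [0, 1, 1],
 [0, 1, 0]]
  V a = (4, -3, -3)
Solving gives a = (4, -3, 0).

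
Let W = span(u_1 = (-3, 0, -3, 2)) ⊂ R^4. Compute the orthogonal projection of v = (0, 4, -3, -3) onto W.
proj_W(v) = (-9/22, 0, -9/22, 3/11)

Set up U = [u_1 | ... | u_1] ∈ R^(4×1). The projector onto W = col(U) is P = U (U^T U)^(-1) U^T.
Compute U^T U =
  [22],
and U^T v = (3).
Solve U^T U · c = U^T v for the coefficients: c = (3/22). The projection is proj_W(v) = U c.
Check: (v - proj_W(v)) · u_1 = 0  (should be 0).
Result: proj_W(v) = (-9/22, 0, -9/22, 3/11).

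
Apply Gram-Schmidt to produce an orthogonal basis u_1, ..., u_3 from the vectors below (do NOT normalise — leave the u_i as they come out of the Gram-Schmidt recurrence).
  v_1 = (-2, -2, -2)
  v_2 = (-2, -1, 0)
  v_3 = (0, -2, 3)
Orthogonal basis:
  u_1 = (-2, -2, -2)
  u_2 = (-1, 0, 1)
  u_3 = (7/6, -7/3, 7/6)

Apply the Gram-Schmidt recurrence
  u_1 = v_1
  u_i = v_i − Σ_{j<i} ((v_i · u_j) / (u_j · u_j)) · u_j.

Step by step this gives:
  u_1 = (-2, -2, -2)
  u_2 = (-1, 0, 1)
  u_3 = (7/6, -7/3, 7/6)

Orthogonality check:
  u_2 · u_1 = 0 (should be 0)
  u_3 · u_1 = 0 (should be 0)
  u_3 · u_2 = 0 (should be 0)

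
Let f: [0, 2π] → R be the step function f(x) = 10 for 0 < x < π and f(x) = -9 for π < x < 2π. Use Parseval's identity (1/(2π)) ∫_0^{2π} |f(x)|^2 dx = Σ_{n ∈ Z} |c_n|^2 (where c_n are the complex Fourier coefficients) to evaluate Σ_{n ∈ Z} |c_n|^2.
Σ |c_n|^2 = 181/2

Parseval equates the L^2 energy of f (normalised by 1/(2π)) with the ℓ^2 sum of its Fourier coefficients: (1/(2π)) ∫_0^{2π} |f|^2 = Σ |c_n|^2.
Compute the left side: (1/(2π)) [∫_0^π 10^2 dx + ∫_π^{2π} (-9)^2 dx] = (1/(2π)) · (100π + 81π) = (100 + 81)/2 = 181/2.
So Σ_{n ∈ Z} |c_n|^2 = 181/2.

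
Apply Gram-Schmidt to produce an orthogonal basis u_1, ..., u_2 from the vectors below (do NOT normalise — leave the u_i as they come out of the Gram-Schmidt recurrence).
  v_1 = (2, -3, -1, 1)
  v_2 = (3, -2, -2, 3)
Orthogonal basis:
  u_1 = (2, -3, -1, 1)
  u_2 = (11/15, 7/5, -13/15, 28/15)

Apply the Gram-Schmidt recurrence
  u_1 = v_1
  u_i = v_i − Σ_{j<i} ((v_i · u_j) / (u_j · u_j)) · u_j.

Step by step this gives:
  u_1 = (2, -3, -1, 1)
  u_2 = (11/15, 7/5, -13/15, 28/15)

Orthogonality check:
  u_2 · u_1 = 0 (should be 0)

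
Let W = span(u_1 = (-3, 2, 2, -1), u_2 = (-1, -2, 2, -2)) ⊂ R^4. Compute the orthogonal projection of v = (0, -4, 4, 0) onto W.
proj_W(v) = (-48/209, -736/209, 416/209, -496/209)

Set up U = [u_1 | ... | u_2] ∈ R^(4×2). The projector onto W = col(U) is P = U (U^T U)^(-1) U^T.
Compute U^T U =
  [18, 5]
  [5, 13],
and U^T v = (0, 16).
Solve U^T U · c = U^T v for the coefficients: c = (-80/209, 288/209). The projection is proj_W(v) = U c.
Check: (v - proj_W(v)) · u_1 = 0  (should be 0).
Check: (v - proj_W(v)) · u_2 = 0  (should be 0).
Result: proj_W(v) = (-48/209, -736/209, 416/209, -496/209).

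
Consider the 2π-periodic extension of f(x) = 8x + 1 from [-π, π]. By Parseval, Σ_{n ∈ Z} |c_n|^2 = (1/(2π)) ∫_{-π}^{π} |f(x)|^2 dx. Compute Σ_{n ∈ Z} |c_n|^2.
Σ |c_n|^2 = 64π^2/3 + 1

Expand and integrate term by term over [-π, π]:
  ∫ (8x)^2 dx = 64·(2π^3/3); ∫ 2·8·(1)·x dx = 0 (odd integrand); ∫ 1^2 dx = 1·2π.
So (1/(2π)) ∫_{-π}^{π} (8x + 1)^2 dx = 64π^2/3 + 1 = 64π^2/3 + 1.
Parseval ⇒ Σ |c_n|^2 = 64π^2/3 + 1.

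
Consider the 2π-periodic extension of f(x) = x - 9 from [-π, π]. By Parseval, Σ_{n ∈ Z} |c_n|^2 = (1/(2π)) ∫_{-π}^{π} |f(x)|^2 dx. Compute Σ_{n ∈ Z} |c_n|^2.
Σ |c_n|^2 = π^2/3 + 81

Expand and integrate term by term over [-π, π]:
  ∫ (x)^2 dx = 1·(2π^3/3); ∫ 2·1·(-9)·x dx = 0 (odd integrand); ∫ (-9)^2 dx = 81·2π.
So (1/(2π)) ∫_{-π}^{π} (x - 9)^2 dx = 1π^2/3 + 81 = π^2/3 + 81.
Parseval ⇒ Σ |c_n|^2 = π^2/3 + 81.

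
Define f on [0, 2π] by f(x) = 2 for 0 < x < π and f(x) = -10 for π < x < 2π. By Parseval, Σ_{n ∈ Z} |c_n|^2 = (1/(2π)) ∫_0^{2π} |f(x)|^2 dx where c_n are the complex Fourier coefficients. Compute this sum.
Σ |c_n|^2 = 52

Parseval equates the L^2 energy of f (normalised by 1/(2π)) with the ℓ^2 sum of its Fourier coefficients: (1/(2π)) ∫_0^{2π} |f|^2 = Σ |c_n|^2.
Compute the left side: (1/(2π)) [∫_0^π 2^2 dx + ∫_π^{2π} (-10)^2 dx] = (1/(2π)) · (4π + 100π) = (4 + 100)/2 = 52.
So Σ_{n ∈ Z} |c_n|^2 = 52.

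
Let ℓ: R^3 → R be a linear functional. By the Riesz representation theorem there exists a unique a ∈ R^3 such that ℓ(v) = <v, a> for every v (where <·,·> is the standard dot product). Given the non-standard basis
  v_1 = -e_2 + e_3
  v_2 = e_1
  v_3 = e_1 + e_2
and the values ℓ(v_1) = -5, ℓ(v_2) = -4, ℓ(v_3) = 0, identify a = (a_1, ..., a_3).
a = (-4, 4, -1)

Write a = (a_1, ..., a_3) in the standard basis. For each basis vector v_i, ℓ(v_i) = <v_i, a> is a linear equation in the a_j's. Collect the n equations into a matrix system V a = ℓ, where row i of V is v_i (expressed in the standard basis). Since V is invertible (lower-triangular with 1s on the diagonal, up to permutation), solve by back-substitution:
  V =
[[0, -1, 1],
 [1, 0, 0],
 [1, 1, 0]]
  V a = (-5, -4, 0)
Solving gives a = (-4, 4, -1).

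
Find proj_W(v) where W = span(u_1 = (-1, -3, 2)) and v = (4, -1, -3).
proj_W(v) = (1/2, 3/2, -1)

Set up U = [u_1 | ... | u_1] ∈ R^(3×1). The projector onto W = col(U) is P = U (U^T U)^(-1) U^T.
Compute U^T U =
  [14],
and U^T v = (-7).
Solve U^T U · c = U^T v for the coefficients: c = (-1/2). The projection is proj_W(v) = U c.
Check: (v - proj_W(v)) · u_1 = 0  (should be 0).
Result: proj_W(v) = (1/2, 3/2, -1).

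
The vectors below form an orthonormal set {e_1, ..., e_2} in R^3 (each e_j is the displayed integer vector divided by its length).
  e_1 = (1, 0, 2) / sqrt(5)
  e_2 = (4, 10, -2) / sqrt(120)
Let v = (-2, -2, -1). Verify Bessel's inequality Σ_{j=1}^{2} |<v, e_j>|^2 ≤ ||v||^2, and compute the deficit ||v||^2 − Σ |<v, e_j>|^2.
Σ |<v, e_j>|^2 = 53/6; ||v||^2 = 9; deficit = 1/6

Write each e_j = u_j / sqrt(<u_j, u_j>) where u_j is the displayed integer vector. Then <v, e_j> = <v, u_j> / sqrt(<u_j, u_j>), so |<v, e_j>|^2 = <v, u_j>^2 / <u_j, u_j>.
Coefficients: <v, e_1> = -4/sqrt(5), <v, e_2> = -26/sqrt(120).
Square and sum: Σ |<v, e_j>|^2 = 53/6.
Compute ||v||^2 = v·v = 9.
Deficit = 9 − 53/6 = 1/6 ≥ 0, confirming Bessel's inequality. (The deficit equals ||v − Σ <v,e_j> e_j||^2, the squared distance from v to span{e_j}.)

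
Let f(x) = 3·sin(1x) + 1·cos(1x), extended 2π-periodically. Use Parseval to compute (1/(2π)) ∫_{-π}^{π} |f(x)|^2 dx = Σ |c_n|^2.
Σ |c_n|^2 = 5

Expand |f|^2 and use orthogonality of {sin(nx), cos(mx)} on [-π, π]:
  ∫_{-π}^{π} sin(nx)^2 dx = π, ∫ cos(mx)^2 dx = π, and cross terms integrate to 0.
So ∫_{-π}^{π} f(x)^2 dx = 3^2 · π + 1^2 · π = (9 + 1)π.
Divide by 2π: (9 + 1)/2 = 5.
By Parseval, this equals Σ |c_n|^2.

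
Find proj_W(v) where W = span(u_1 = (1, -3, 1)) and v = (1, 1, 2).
proj_W(v) = (0, 0, 0)

Set up U = [u_1 | ... | u_1] ∈ R^(3×1). The projector onto W = col(U) is P = U (U^T U)^(-1) U^T.
Compute U^T U =
  [11],
and U^T v = (0).
Solve U^T U · c = U^T v for the coefficients: c = (0). The projection is proj_W(v) = U c.
Check: (v - proj_W(v)) · u_1 = 0  (should be 0).
Result: proj_W(v) = (0, 0, 0).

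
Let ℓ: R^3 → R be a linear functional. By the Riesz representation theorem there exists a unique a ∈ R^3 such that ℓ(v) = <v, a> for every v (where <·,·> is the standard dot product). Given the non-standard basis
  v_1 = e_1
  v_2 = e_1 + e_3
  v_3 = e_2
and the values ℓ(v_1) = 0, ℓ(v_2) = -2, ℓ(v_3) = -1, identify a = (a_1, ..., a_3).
a = (0, -1, -2)

Write a = (a_1, ..., a_3) in the standard basis. For each basis vector v_i, ℓ(v_i) = <v_i, a> is a linear equation in the a_j's. Collect the n equations into a matrix system V a = ℓ, where row i of V is v_i (expressed in the standard basis). Since V is invertible (lower-triangular with 1s on the diagonal, up to permutation), solve by back-substitution:
  V =
[[1, 0, 0],
 [1, 0, 1],
 [0, 1, 0]]
  V a = (0, -2, -1)
Solving gives a = (0, -1, -2).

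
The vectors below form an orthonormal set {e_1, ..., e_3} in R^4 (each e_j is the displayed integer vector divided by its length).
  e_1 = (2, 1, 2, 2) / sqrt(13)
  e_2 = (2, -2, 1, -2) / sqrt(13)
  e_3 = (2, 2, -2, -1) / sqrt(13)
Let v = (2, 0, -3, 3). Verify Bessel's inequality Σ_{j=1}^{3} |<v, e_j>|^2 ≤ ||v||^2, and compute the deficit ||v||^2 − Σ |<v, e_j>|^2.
Σ |<v, e_j>|^2 = 90/13; ||v||^2 = 22; deficit = 196/13

Write each e_j = u_j / sqrt(<u_j, u_j>) where u_j is the displayed integer vector. Then <v, e_j> = <v, u_j> / sqrt(<u_j, u_j>), so |<v, e_j>|^2 = <v, u_j>^2 / <u_j, u_j>.
Coefficients: <v, e_1> = 4/sqrt(13), <v, e_2> = -5/sqrt(13), <v, e_3> = 7/sqrt(13).
Square and sum: Σ |<v, e_j>|^2 = 90/13.
Compute ||v||^2 = v·v = 22.
Deficit = 22 − 90/13 = 196/13 ≥ 0, confirming Bessel's inequality. (The deficit equals ||v − Σ <v,e_j> e_j||^2, the squared distance from v to span{e_j}.)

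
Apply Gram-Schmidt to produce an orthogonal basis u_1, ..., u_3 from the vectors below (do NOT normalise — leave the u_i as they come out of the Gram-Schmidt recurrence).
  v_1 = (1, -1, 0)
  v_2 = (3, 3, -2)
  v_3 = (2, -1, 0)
Orthogonal basis:
  u_1 = (1, -1, 0)
  u_2 = (3, 3, -2)
  u_3 = (1/11, 1/11, 3/11)

Apply the Gram-Schmidt recurrence
  u_1 = v_1
  u_i = v_i − Σ_{j<i} ((v_i · u_j) / (u_j · u_j)) · u_j.

Step by step this gives:
  u_1 = (1, -1, 0)
  u_2 = (3, 3, -2)
  u_3 = (1/11, 1/11, 3/11)

Orthogonality check:
  u_2 · u_1 = 0 (should be 0)
  u_3 · u_1 = 0 (should be 0)
  u_3 · u_2 = 0 (should be 0)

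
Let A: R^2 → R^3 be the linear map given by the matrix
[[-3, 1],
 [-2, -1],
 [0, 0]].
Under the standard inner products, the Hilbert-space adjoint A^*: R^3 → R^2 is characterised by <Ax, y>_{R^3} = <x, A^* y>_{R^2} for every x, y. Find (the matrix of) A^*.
A^* = A^T =
[[-3, -2, 0],
 [1, -1, 0]]

For real matrices with standard dot products, the defining identity <Ax, y> = <x, A^* y> gives (Ax)^T y = x^T (A^*) y, i.e. x^T A^T y = x^T (A^*) y. Since this holds for all x, y, we must have A^* = A^T. Therefore
A^* =
[[-3, -2, 0],
 [1, -1, 0]].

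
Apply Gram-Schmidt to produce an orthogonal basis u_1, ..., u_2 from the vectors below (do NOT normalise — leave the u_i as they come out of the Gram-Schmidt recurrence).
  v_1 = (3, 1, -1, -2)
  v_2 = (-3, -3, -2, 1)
Orthogonal basis:
  u_1 = (3, 1, -1, -2)
  u_2 = (-3/5, -11/5, -14/5, -3/5)

Apply the Gram-Schmidt recurrence
  u_1 = v_1
  u_i = v_i − Σ_{j<i} ((v_i · u_j) / (u_j · u_j)) · u_j.

Step by step this gives:
  u_1 = (3, 1, -1, -2)
  u_2 = (-3/5, -11/5, -14/5, -3/5)

Orthogonality check:
  u_2 · u_1 = 0 (should be 0)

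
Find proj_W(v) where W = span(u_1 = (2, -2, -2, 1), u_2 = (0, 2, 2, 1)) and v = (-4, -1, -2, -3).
proj_W(v) = (-54/17, -22/17, -22/17, -65/17)

Set up U = [u_1 | ... | u_2] ∈ R^(4×2). The projector onto W = col(U) is P = U (U^T U)^(-1) U^T.
Compute U^T U =
  [13, -7]
  [-7, 9],
and U^T v = (-5, -9).
Solve U^T U · c = U^T v for the coefficients: c = (-27/17, -38/17). The projection is proj_W(v) = U c.
Check: (v - proj_W(v)) · u_1 = 0  (should be 0).
Check: (v - proj_W(v)) · u_2 = 0  (should be 0).
Result: proj_W(v) = (-54/17, -22/17, -22/17, -65/17).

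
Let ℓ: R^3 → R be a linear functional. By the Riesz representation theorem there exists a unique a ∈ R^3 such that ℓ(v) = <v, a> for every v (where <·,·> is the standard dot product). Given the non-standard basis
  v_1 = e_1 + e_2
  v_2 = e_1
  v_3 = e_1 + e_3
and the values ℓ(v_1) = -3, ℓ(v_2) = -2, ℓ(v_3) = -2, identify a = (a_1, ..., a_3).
a = (-2, -1, 0)

Write a = (a_1, ..., a_3) in the standard basis. For each basis vector v_i, ℓ(v_i) = <v_i, a> is a linear equation in the a_j's. Collect the n equations into a matrix system V a = ℓ, where row i of V is v_i (expressed in the standard basis). Since V is invertible (lower-triangular with 1s on the diagonal, up to permutation), solve by back-substitution:
  V =
[[1, 1, 0],
 [1, 0, 0],
 [1, 0, 1]]
  V a = (-3, -2, -2)
Solving gives a = (-2, -1, 0).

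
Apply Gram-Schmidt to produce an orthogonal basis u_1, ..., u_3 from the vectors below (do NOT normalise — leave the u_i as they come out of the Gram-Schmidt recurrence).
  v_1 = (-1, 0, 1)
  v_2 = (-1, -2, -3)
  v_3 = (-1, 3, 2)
Orthogonal basis:
  u_1 = (-1, 0, 1)
  u_2 = (-2, -2, -2)
  u_3 = (-5/6, 5/3, -5/6)

Apply the Gram-Schmidt recurrence
  u_1 = v_1
  u_i = v_i − Σ_{j<i} ((v_i · u_j) / (u_j · u_j)) · u_j.

Step by step this gives:
  u_1 = (-1, 0, 1)
  u_2 = (-2, -2, -2)
  u_3 = (-5/6, 5/3, -5/6)

Orthogonality check:
  u_2 · u_1 = 0 (should be 0)
  u_3 · u_1 = 0 (should be 0)
  u_3 · u_2 = 0 (should be 0)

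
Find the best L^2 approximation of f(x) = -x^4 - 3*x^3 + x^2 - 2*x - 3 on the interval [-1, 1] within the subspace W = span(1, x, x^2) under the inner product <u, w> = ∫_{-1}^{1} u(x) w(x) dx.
g(x) = x^2/7 - 19*x/5 - 102/35

The best approximation g ∈ W is the orthogonal projection of f onto W. Writing g = a_0 + a_1 x + a_2 x^2, the coefficients solve the normal equations G · a = b where
  G_{ij} = <φ_i, φ_j> and b_i = <f, φ_i>, with φ_0 = 1, φ_1 = x, φ_2 = x^2.
G =
  [2, 0, 2/3]
  [0, 2/3, 0]
  [2/3, 0, 2/5],
b = (-86/15, -38/15, -66/35).
Solving gives a_0 = -102/35, a_1 = -19/5, a_2 = 1/7, so
  g(x) = x^2/7 - 19*x/5 - 102/35.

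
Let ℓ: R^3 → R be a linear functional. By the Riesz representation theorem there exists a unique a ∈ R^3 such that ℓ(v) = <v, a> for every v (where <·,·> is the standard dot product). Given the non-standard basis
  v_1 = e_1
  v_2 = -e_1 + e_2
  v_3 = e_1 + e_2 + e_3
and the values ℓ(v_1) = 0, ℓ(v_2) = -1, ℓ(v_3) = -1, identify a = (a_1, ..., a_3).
a = (0, -1, 0)

Write a = (a_1, ..., a_3) in the standard basis. For each basis vector v_i, ℓ(v_i) = <v_i, a> is a linear equation in the a_j's. Collect the n equations into a matrix system V a = ℓ, where row i of V is v_i (expressed in the standard basis). Since V is invertible (lower-triangular with 1s on the diagonal, up to permutation), solve by back-substitution:
  V =
[[1, 0, 0],
 [-1, 1, 0],
 [1, 1, 1]]
  V a = (0, -1, -1)
Solving gives a = (0, -1, 0).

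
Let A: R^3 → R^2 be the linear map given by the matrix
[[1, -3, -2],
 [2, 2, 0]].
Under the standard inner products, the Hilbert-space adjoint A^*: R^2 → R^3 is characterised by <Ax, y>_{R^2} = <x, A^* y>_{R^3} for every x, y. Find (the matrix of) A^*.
A^* = A^T =
[[1, 2],
 [-3, 2],
 [-2, 0]]

For real matrices with standard dot products, the defining identity <Ax, y> = <x, A^* y> gives (Ax)^T y = x^T (A^*) y, i.e. x^T A^T y = x^T (A^*) y. Since this holds for all x, y, we must have A^* = A^T. Therefore
A^* =
[[1, 2],
 [-3, 2],
 [-2, 0]].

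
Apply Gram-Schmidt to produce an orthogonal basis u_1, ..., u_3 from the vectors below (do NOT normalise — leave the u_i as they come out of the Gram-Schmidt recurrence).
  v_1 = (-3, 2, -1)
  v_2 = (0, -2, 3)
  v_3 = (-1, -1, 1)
Orthogonal basis:
  u_1 = (-3, 2, -1)
  u_2 = (-3/2, -1, 5/2)
  u_3 = (-4/19, -9/19, -6/19)

Apply the Gram-Schmidt recurrence
  u_1 = v_1
  u_i = v_i − Σ_{j<i} ((v_i · u_j) / (u_j · u_j)) · u_j.

Step by step this gives:
  u_1 = (-3, 2, -1)
  u_2 = (-3/2, -1, 5/2)
  u_3 = (-4/19, -9/19, -6/19)

Orthogonality check:
  u_2 · u_1 = 0 (should be 0)
  u_3 · u_1 = 0 (should be 0)
  u_3 · u_2 = 0 (should be 0)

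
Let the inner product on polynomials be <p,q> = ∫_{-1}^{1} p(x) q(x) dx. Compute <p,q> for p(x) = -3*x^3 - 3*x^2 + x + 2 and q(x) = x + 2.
<p,q> = 52/15

Expand the product: p(x)·q(x) = -3*x^4 - 9*x^3 - 5*x^2 + 4*x + 4.
∫_{-1}^{1} of each monomial x^k gives [2/(k+1) if k even, 0 if k odd]. Integrating term-by-term (or equivalently evaluating the antiderivative F(x) = -3*x^5/5 - 9*x^4/4 - 5*x^3/3 + 2*x^2 + 4*x at the endpoints):
  F(1) − F(−1) = 89/60 − (-119/60) = 52/15.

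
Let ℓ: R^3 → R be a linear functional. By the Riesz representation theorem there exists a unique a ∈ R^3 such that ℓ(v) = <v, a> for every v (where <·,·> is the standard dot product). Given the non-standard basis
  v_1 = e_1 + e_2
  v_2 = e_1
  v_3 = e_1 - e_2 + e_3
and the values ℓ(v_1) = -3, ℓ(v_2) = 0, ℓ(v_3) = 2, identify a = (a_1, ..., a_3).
a = (0, -3, -1)

Write a = (a_1, ..., a_3) in the standard basis. For each basis vector v_i, ℓ(v_i) = <v_i, a> is a linear equation in the a_j's. Collect the n equations into a matrix system V a = ℓ, where row i of V is v_i (expressed in the standard basis). Since V is invertible (lower-triangular with 1s on the diagonal, up to permutation), solve by back-substitution:
  V =
[[1, 1, 0],
 [1, 0, 0],
 [1, -1, 1]]
  V a = (-3, 0, 2)
Solving gives a = (0, -3, -1).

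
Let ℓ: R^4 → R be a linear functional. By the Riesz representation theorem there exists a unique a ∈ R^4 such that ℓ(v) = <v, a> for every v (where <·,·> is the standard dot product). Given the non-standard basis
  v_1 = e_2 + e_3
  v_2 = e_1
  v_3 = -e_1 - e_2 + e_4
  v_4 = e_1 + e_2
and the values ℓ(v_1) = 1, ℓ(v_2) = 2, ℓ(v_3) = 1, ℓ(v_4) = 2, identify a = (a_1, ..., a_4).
a = (2, 0, 1, 3)

Write a = (a_1, ..., a_4) in the standard basis. For each basis vector v_i, ℓ(v_i) = <v_i, a> is a linear equation in the a_j's. Collect the n equations into a matrix system V a = ℓ, where row i of V is v_i (expressed in the standard basis). Since V is invertible (lower-triangular with 1s on the diagonal, up to permutation), solve by back-substitution:
  V =
[[0, 1, 1, 0],
 [1, 0, 0, 0],
 [-1, -1, 0, 1],
 [1, 1, 0, 0]]
  V a = (1, 2, 1, 2)
Solving gives a = (2, 0, 1, 3).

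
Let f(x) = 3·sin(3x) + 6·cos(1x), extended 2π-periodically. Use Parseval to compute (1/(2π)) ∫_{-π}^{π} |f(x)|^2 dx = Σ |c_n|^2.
Σ |c_n|^2 = 45/2

Expand |f|^2 and use orthogonality of {sin(nx), cos(mx)} on [-π, π]:
  ∫_{-π}^{π} sin(nx)^2 dx = π, ∫ cos(mx)^2 dx = π, and cross terms integrate to 0.
So ∫_{-π}^{π} f(x)^2 dx = 3^2 · π + 6^2 · π = (9 + 36)π.
Divide by 2π: (9 + 36)/2 = 45/2.
By Parseval, this equals Σ |c_n|^2.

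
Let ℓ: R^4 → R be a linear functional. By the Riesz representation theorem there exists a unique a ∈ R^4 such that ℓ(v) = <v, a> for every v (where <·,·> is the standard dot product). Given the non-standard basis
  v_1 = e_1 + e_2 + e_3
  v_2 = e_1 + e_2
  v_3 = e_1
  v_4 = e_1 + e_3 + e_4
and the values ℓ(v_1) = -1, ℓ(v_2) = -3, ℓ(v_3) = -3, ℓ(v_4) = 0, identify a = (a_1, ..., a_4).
a = (-3, 0, 2, 1)

Write a = (a_1, ..., a_4) in the standard basis. For each basis vector v_i, ℓ(v_i) = <v_i, a> is a linear equation in the a_j's. Collect the n equations into a matrix system V a = ℓ, where row i of V is v_i (expressed in the standard basis). Since V is invertible (lower-triangular with 1s on the diagonal, up to permutation), solve by back-substitution:
  V =
[[1, 1, 1, 0],
 [1, 1, 0, 0],
 [1, 0, 0, 0],
 [1, 0, 1, 1]]
  V a = (-1, -3, -3, 0)
Solving gives a = (-3, 0, 2, 1).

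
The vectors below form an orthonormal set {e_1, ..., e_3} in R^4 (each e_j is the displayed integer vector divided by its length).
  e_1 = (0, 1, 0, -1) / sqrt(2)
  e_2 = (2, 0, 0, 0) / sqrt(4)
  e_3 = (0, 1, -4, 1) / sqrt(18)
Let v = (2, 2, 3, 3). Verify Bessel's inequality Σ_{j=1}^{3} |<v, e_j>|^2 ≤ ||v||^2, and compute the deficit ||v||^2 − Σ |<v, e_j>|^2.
Σ |<v, e_j>|^2 = 65/9; ||v||^2 = 26; deficit = 169/9

Write each e_j = u_j / sqrt(<u_j, u_j>) where u_j is the displayed integer vector. Then <v, e_j> = <v, u_j> / sqrt(<u_j, u_j>), so |<v, e_j>|^2 = <v, u_j>^2 / <u_j, u_j>.
Coefficients: <v, e_1> = -1/sqrt(2), <v, e_2> = 4/sqrt(4), <v, e_3> = -7/sqrt(18).
Square and sum: Σ |<v, e_j>|^2 = 65/9.
Compute ||v||^2 = v·v = 26.
Deficit = 26 − 65/9 = 169/9 ≥ 0, confirming Bessel's inequality. (The deficit equals ||v − Σ <v,e_j> e_j||^2, the squared distance from v to span{e_j}.)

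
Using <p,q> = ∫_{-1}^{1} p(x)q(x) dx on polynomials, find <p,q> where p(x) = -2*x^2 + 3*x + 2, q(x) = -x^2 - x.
<p,q> = -38/15

Expand the product: p(x)·q(x) = 2*x^4 - x^3 - 5*x^2 - 2*x.
∫_{-1}^{1} of each monomial x^k gives [2/(k+1) if k even, 0 if k odd]. Integrating term-by-term (or equivalently evaluating the antiderivative F(x) = 2*x^5/5 - x^4/4 - 5*x^3/3 - x^2 at the endpoints):
  F(1) − F(−1) = -151/60 − (1/60) = -38/15.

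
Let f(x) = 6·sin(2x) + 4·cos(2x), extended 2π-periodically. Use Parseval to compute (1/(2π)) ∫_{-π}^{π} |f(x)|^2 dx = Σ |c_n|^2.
Σ |c_n|^2 = 26

Expand |f|^2 and use orthogonality of {sin(nx), cos(mx)} on [-π, π]:
  ∫_{-π}^{π} sin(nx)^2 dx = π, ∫ cos(mx)^2 dx = π, and cross terms integrate to 0.
So ∫_{-π}^{π} f(x)^2 dx = 6^2 · π + 4^2 · π = (36 + 16)π.
Divide by 2π: (36 + 16)/2 = 26.
By Parseval, this equals Σ |c_n|^2.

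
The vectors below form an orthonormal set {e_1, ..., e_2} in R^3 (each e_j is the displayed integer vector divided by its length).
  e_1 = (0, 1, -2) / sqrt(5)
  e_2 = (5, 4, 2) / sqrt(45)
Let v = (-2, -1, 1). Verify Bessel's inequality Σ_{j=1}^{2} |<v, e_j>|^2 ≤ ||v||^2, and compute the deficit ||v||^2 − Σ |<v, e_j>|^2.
Σ |<v, e_j>|^2 = 5; ||v||^2 = 6; deficit = 1

Write each e_j = u_j / sqrt(<u_j, u_j>) where u_j is the displayed integer vector. Then <v, e_j> = <v, u_j> / sqrt(<u_j, u_j>), so |<v, e_j>|^2 = <v, u_j>^2 / <u_j, u_j>.
Coefficients: <v, e_1> = -3/sqrt(5), <v, e_2> = -12/sqrt(45).
Square and sum: Σ |<v, e_j>|^2 = 5.
Compute ||v||^2 = v·v = 6.
Deficit = 6 − 5 = 1 ≥ 0, confirming Bessel's inequality. (The deficit equals ||v − Σ <v,e_j> e_j||^2, the squared distance from v to span{e_j}.)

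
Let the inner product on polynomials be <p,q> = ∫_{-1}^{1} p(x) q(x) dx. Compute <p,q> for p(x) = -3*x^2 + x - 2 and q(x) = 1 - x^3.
<p,q> = -32/5

Expand the product: p(x)·q(x) = 3*x^5 - x^4 + 2*x^3 - 3*x^2 + x - 2.
∫_{-1}^{1} of each monomial x^k gives [2/(k+1) if k even, 0 if k odd]. Integrating term-by-term (or equivalently evaluating the antiderivative F(x) = x^6/2 - x^5/5 + x^4/2 - x^3 + x^2/2 - 2*x at the endpoints):
  F(1) − F(−1) = -17/10 − (47/10) = -32/5.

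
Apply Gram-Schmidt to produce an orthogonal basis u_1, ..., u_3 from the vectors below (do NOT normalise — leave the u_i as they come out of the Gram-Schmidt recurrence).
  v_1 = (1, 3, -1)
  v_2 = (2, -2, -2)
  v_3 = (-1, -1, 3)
Orthogonal basis:
  u_1 = (1, 3, -1)
  u_2 = (24/11, -16/11, -24/11)
  u_3 = (1, 0, 1)

Apply the Gram-Schmidt recurrence
  u_1 = v_1
  u_i = v_i − Σ_{j<i} ((v_i · u_j) / (u_j · u_j)) · u_j.

Step by step this gives:
  u_1 = (1, 3, -1)
  u_2 = (24/11, -16/11, -24/11)
  u_3 = (1, 0, 1)

Orthogonality check:
  u_2 · u_1 = 0 (should be 0)
  u_3 · u_1 = 0 (should be 0)
  u_3 · u_2 = 0 (should be 0)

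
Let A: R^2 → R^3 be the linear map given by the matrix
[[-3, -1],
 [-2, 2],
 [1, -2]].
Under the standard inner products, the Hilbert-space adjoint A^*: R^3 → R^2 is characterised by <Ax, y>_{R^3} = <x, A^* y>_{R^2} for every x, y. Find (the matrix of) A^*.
A^* = A^T =
[[-3, -2, 1],
 [-1, 2, -2]]

For real matrices with standard dot products, the defining identity <Ax, y> = <x, A^* y> gives (Ax)^T y = x^T (A^*) y, i.e. x^T A^T y = x^T (A^*) y. Since this holds for all x, y, we must have A^* = A^T. Therefore
A^* =
[[-3, -2, 1],
 [-1, 2, -2]].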